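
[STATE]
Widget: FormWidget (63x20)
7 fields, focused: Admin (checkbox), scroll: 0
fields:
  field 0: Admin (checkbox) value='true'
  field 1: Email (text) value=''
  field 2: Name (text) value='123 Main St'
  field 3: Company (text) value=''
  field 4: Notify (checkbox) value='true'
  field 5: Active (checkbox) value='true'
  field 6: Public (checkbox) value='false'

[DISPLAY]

> Admin:      [x]                                              
  Email:      [                                               ]
  Name:       [123 Main St                                    ]
  Company:    [                                               ]
  Notify:     [x]                                              
  Active:     [x]                                              
  Public:     [ ]                                              
                                                               
                                                               
                                                               
                                                               
                                                               
                                                               
                                                               
                                                               
                                                               
                                                               
                                                               
                                                               
                                                               


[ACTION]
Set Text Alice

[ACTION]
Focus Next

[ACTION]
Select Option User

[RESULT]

  Admin:      [x]                                              
> Email:      [                                               ]
  Name:       [123 Main St                                    ]
  Company:    [                                               ]
  Notify:     [x]                                              
  Active:     [x]                                              
  Public:     [ ]                                              
                                                               
                                                               
                                                               
                                                               
                                                               
                                                               
                                                               
                                                               
                                                               
                                                               
                                                               
                                                               
                                                               


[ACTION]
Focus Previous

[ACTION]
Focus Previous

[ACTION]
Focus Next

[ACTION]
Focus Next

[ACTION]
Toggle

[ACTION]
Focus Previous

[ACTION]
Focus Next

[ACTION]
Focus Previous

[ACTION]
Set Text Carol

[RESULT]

> Admin:      [x]                                              
  Email:      [                                               ]
  Name:       [123 Main St                                    ]
  Company:    [                                               ]
  Notify:     [x]                                              
  Active:     [x]                                              
  Public:     [ ]                                              
                                                               
                                                               
                                                               
                                                               
                                                               
                                                               
                                                               
                                                               
                                                               
                                                               
                                                               
                                                               
                                                               


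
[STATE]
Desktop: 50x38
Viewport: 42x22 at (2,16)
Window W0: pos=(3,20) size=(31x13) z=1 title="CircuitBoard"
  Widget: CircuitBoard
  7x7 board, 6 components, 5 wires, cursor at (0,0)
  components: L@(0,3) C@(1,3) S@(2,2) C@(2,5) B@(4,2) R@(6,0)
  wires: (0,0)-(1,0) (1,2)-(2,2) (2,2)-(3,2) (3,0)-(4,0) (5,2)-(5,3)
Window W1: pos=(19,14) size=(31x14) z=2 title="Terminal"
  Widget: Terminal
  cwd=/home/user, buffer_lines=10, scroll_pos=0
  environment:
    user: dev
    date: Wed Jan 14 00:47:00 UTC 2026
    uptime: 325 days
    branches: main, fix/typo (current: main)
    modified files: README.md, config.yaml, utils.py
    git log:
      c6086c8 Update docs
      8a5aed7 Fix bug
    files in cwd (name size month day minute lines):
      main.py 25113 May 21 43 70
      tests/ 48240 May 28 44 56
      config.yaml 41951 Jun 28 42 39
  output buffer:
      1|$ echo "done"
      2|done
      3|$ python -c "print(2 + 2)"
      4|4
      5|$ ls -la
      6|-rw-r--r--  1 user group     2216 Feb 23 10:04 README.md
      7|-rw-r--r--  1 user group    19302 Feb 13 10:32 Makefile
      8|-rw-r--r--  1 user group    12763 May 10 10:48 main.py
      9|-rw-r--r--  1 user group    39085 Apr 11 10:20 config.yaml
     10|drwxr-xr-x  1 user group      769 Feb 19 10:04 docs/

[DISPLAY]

                 ┠────────────────────────
                 ┃$ echo "done"           
                 ┃done                    
                 ┃$ python -c "print(2 + 2
 ┏━━━━━━━━━━━━━━━┃4                       
 ┃ CircuitBoard  ┃$ ls -la                
 ┠───────────────┃-rw-r--r--  1 user group
 ┃   0 1 2 3 4 5 ┃-rw-r--r--  1 user group
 ┃0  [.]         ┃-rw-r--r--  1 user group
 ┃    │          ┃-rw-r--r--  1 user group
 ┃1   ·       ·  ┃drwxr-xr-x  1 user group
 ┃            │  ┗━━━━━━━━━━━━━━━━━━━━━━━━
 ┃2           S           C    ┃          
 ┃            │                ┃          
 ┃3   ·       ·                ┃          
 ┃    │                        ┃          
 ┗━━━━━━━━━━━━━━━━━━━━━━━━━━━━━┛          
                                          
                                          
                                          
                                          
                                          


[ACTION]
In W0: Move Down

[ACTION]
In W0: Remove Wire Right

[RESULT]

                 ┠────────────────────────
                 ┃$ echo "done"           
                 ┃done                    
                 ┃$ python -c "print(2 + 2
 ┏━━━━━━━━━━━━━━━┃4                       
 ┃ CircuitBoard  ┃$ ls -la                
 ┠───────────────┃-rw-r--r--  1 user group
 ┃   0 1 2 3 4 5 ┃-rw-r--r--  1 user group
 ┃0   ·          ┃-rw-r--r--  1 user group
 ┃    │          ┃-rw-r--r--  1 user group
 ┃1  [.]      ·  ┃drwxr-xr-x  1 user group
 ┃            │  ┗━━━━━━━━━━━━━━━━━━━━━━━━
 ┃2           S           C    ┃          
 ┃            │                ┃          
 ┃3   ·       ·                ┃          
 ┃    │                        ┃          
 ┗━━━━━━━━━━━━━━━━━━━━━━━━━━━━━┛          
                                          
                                          
                                          
                                          
                                          


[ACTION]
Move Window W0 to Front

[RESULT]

                 ┠────────────────────────
                 ┃$ echo "done"           
                 ┃done                    
                 ┃$ python -c "print(2 + 2
 ┏━━━━━━━━━━━━━━━━━━━━━━━━━━━━━┓          
 ┃ CircuitBoard                ┃          
 ┠─────────────────────────────┨user group
 ┃   0 1 2 3 4 5 6             ┃user group
 ┃0   ·           L            ┃user group
 ┃    │                        ┃user group
 ┃1  [.]      ·   C            ┃user group
 ┃            │                ┃━━━━━━━━━━
 ┃2           S           C    ┃          
 ┃            │                ┃          
 ┃3   ·       ·                ┃          
 ┃    │                        ┃          
 ┗━━━━━━━━━━━━━━━━━━━━━━━━━━━━━┛          
                                          
                                          
                                          
                                          
                                          


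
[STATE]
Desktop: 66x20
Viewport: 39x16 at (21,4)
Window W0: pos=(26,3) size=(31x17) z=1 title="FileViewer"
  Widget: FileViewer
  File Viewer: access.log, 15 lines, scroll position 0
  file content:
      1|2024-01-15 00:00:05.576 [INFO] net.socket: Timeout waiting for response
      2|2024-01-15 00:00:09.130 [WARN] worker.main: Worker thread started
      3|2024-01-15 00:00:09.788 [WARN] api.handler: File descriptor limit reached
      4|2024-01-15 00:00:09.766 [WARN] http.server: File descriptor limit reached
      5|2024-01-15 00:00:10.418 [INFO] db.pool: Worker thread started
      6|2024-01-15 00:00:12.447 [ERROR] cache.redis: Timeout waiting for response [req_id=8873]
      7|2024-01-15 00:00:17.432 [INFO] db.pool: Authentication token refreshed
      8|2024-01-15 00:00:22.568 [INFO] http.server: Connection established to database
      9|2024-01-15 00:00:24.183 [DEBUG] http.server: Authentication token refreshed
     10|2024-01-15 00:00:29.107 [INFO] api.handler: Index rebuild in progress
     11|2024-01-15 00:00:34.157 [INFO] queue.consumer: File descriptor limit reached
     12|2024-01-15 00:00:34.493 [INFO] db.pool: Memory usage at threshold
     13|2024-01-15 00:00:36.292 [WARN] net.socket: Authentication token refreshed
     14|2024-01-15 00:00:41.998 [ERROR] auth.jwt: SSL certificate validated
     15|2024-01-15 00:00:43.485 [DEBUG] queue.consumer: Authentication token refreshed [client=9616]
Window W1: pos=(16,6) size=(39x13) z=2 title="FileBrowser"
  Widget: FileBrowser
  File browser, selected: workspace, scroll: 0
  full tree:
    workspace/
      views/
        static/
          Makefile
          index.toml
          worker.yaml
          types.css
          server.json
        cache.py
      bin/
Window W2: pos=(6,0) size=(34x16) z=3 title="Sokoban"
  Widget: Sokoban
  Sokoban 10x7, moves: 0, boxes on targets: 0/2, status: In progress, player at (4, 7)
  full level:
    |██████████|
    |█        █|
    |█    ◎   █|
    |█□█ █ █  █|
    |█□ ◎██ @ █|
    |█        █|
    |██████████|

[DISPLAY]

                  ┃                ┃   
                  ┃────────────────┨   
                  ┃━━━━━━━━━━━━━━┓▲┃   
                  ┃              ┃█┃   
                  ┃──────────────┨░┃   
                  ┃              ┃░┃   
                  ┃              ┃░┃   
                  ┃              ┃░┃   
                  ┃              ┃░┃   
                  ┃              ┃░┃   
                  ┃              ┃░┃   
━━━━━━━━━━━━━━━━━━┛              ┃░┃   
                                 ┃░┃   
                                 ┃░┃   
━━━━━━━━━━━━━━━━━━━━━━━━━━━━━━━━━┛▼┃   
     ┗━━━━━━━━━━━━━━━━━━━━━━━━━━━━━┛   


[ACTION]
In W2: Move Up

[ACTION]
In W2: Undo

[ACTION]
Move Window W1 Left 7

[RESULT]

                  ┃                ┃   
                  ┃────────────────┨   
                  ┃━━━━━━━┓76 [INF▲┃   
                  ┃       ┃30 [WAR█┃   
                  ┃───────┨88 [WAR░┃   
                  ┃       ┃66 [WAR░┃   
                  ┃       ┃18 [INF░┃   
                  ┃       ┃47 [ERR░┃   
                  ┃       ┃32 [INF░┃   
                  ┃       ┃68 [INF░┃   
                  ┃       ┃83 [DEB░┃   
━━━━━━━━━━━━━━━━━━┛       ┃07 [INF░┃   
                          ┃57 [INF░┃   
                          ┃93 [INF░┃   
━━━━━━━━━━━━━━━━━━━━━━━━━━┛92 [WAR▼┃   
     ┗━━━━━━━━━━━━━━━━━━━━━━━━━━━━━┛   


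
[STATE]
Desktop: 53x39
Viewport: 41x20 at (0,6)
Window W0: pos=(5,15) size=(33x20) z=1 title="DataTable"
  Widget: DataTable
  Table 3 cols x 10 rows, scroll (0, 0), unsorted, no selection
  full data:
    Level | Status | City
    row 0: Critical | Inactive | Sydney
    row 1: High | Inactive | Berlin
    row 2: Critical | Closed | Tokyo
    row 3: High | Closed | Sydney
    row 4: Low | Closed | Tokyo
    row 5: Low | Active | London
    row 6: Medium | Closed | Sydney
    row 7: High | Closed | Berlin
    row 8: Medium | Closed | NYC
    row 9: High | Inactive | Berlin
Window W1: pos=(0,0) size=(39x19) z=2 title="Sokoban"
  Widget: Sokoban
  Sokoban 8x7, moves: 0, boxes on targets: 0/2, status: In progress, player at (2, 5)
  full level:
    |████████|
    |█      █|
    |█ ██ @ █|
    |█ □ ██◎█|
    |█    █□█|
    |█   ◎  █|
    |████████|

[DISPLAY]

┃█ □ ██◎█                             ┃  
┃█    █□█                             ┃  
┃█   ◎  █                             ┃  
┃████████                             ┃  
┃Moves: 0  0/2                        ┃  
┃                                     ┃  
┃                                     ┃  
┃                                     ┃  
┃                                     ┃  
┃                                     ┃  
┃                                     ┃  
┃                                     ┃  
┗━━━━━━━━━━━━━━━━━━━━━━━━━━━━━━━━━━━━━┛  
     ┃────────┼────────┼──────       ┃   
     ┃Critical│Inactive│Sydney       ┃   
     ┃High    │Inactive│Berlin       ┃   
     ┃Critical│Closed  │Tokyo        ┃   
     ┃High    │Closed  │Sydney       ┃   
     ┃Low     │Closed  │Tokyo        ┃   
     ┃Low     │Active  │London       ┃   


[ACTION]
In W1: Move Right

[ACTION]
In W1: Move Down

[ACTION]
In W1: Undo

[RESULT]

┃█ □ ██◎█                             ┃  
┃█    █□█                             ┃  
┃█   ◎  █                             ┃  
┃████████                             ┃  
┃Moves: 1  0/2                        ┃  
┃                                     ┃  
┃                                     ┃  
┃                                     ┃  
┃                                     ┃  
┃                                     ┃  
┃                                     ┃  
┃                                     ┃  
┗━━━━━━━━━━━━━━━━━━━━━━━━━━━━━━━━━━━━━┛  
     ┃────────┼────────┼──────       ┃   
     ┃Critical│Inactive│Sydney       ┃   
     ┃High    │Inactive│Berlin       ┃   
     ┃Critical│Closed  │Tokyo        ┃   
     ┃High    │Closed  │Sydney       ┃   
     ┃Low     │Closed  │Tokyo        ┃   
     ┃Low     │Active  │London       ┃   


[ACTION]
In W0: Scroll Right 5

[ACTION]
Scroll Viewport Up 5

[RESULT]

┃ Sokoban                             ┃  
┠─────────────────────────────────────┨  
┃████████                             ┃  
┃█      █                             ┃  
┃█ ██  @█                             ┃  
┃█ □ ██◎█                             ┃  
┃█    █□█                             ┃  
┃█   ◎  █                             ┃  
┃████████                             ┃  
┃Moves: 1  0/2                        ┃  
┃                                     ┃  
┃                                     ┃  
┃                                     ┃  
┃                                     ┃  
┃                                     ┃  
┃                                     ┃  
┃                                     ┃  
┗━━━━━━━━━━━━━━━━━━━━━━━━━━━━━━━━━━━━━┛  
     ┃────────┼────────┼──────       ┃   
     ┃Critical│Inactive│Sydney       ┃   


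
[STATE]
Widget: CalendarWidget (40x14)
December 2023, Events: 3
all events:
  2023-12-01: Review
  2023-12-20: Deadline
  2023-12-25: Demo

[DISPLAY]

             December 2023              
Mo Tu We Th Fr Sa Su                    
             1*  2  3                   
 4  5  6  7  8  9 10                    
11 12 13 14 15 16 17                    
18 19 20* 21 22 23 24                   
25* 26 27 28 29 30 31                   
                                        
                                        
                                        
                                        
                                        
                                        
                                        


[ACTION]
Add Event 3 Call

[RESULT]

             December 2023              
Mo Tu We Th Fr Sa Su                    
             1*  2  3*                  
 4  5  6  7  8  9 10                    
11 12 13 14 15 16 17                    
18 19 20* 21 22 23 24                   
25* 26 27 28 29 30 31                   
                                        
                                        
                                        
                                        
                                        
                                        
                                        


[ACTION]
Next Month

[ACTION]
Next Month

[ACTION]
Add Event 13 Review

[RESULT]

             February 2024              
Mo Tu We Th Fr Sa Su                    
          1  2  3  4                    
 5  6  7  8  9 10 11                    
12 13* 14 15 16 17 18                   
19 20 21 22 23 24 25                    
26 27 28 29                             
                                        
                                        
                                        
                                        
                                        
                                        
                                        


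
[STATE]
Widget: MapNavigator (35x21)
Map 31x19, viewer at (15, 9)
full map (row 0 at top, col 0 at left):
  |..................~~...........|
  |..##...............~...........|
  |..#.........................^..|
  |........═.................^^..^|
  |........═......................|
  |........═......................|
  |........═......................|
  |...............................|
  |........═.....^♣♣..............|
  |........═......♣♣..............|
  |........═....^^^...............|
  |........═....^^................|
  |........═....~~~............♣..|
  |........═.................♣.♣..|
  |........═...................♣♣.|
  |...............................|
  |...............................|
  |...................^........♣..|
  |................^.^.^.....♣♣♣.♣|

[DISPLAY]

                                   
  ..................~~...........  
  ..##...............~...........  
  ..#.........................^..  
  ........═.................^^..^  
  ........═......................  
  ........═......................  
  ........═......................  
  ...............................  
  ........═.....^♣♣..............  
  ........═......@♣..............  
  ........═....^^^...............  
  ........═....^^................  
  ........═....~~~............♣..  
  ........═.................♣.♣..  
  ........═...................♣♣.  
  ...............................  
  ...............................  
  ...................^........♣..  
  ................^.^.^.....♣♣♣.♣  
                                   


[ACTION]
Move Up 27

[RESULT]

                                   
                                   
                                   
                                   
                                   
                                   
                                   
                                   
                                   
                                   
  ...............@..~~...........  
  ..##...............~...........  
  ..#.........................^..  
  ........═.................^^..^  
  ........═......................  
  ........═......................  
  ........═......................  
  ...............................  
  ........═.....^♣♣..............  
  ........═......♣♣..............  
  ........═....^^^...............  


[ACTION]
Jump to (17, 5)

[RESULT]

                                   
                                   
                                   
                                   
                                   
..................~~...........    
..##...............~...........    
..#.........................^..    
........═.................^^..^    
........═......................    
........═........@.............    
........═......................    
...............................    
........═.....^♣♣..............    
........═......♣♣..............    
........═....^^^...............    
........═....^^................    
........═....~~~............♣..    
........═.................♣.♣..    
........═...................♣♣.    
...............................    


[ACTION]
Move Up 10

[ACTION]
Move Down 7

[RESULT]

                                   
                                   
                                   
..................~~...........    
..##...............~...........    
..#.........................^..    
........═.................^^..^    
........═......................    
........═......................    
........═......................    
.................@.............    
........═.....^♣♣..............    
........═......♣♣..............    
........═....^^^...............    
........═....^^................    
........═....~~~............♣..    
........═.................♣.♣..    
........═...................♣♣.    
...............................    
...............................    
...................^........♣..    


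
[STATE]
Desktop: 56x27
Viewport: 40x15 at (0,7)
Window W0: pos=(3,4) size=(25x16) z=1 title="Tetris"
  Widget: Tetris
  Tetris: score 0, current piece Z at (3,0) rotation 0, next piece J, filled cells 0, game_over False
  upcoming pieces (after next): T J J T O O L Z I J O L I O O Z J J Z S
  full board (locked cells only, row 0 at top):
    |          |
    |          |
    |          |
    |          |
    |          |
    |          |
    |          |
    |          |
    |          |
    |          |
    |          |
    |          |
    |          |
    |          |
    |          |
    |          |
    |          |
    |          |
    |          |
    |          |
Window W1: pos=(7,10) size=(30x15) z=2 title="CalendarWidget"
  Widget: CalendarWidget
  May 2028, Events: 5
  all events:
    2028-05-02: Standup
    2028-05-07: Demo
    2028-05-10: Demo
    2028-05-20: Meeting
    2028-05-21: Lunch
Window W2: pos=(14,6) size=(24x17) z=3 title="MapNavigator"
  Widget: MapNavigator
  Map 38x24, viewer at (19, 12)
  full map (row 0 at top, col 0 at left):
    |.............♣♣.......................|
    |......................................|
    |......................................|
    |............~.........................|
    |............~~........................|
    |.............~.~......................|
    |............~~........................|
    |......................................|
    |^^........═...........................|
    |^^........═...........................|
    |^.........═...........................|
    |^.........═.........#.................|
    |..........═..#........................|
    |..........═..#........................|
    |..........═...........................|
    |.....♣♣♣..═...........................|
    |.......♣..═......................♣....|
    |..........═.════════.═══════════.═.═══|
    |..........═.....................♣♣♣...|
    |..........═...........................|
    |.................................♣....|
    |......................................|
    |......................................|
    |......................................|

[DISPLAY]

   ┃          ┃ MapNavigator         ┃  
   ┃          ┠──────────────────────┨  
   ┃          ┃....~~................┃  
   ┃   ┏━━━━━━┃......................┃  
   ┃   ┃ Calen┃..═...................┃  
   ┃   ┠──────┃..═...................┃  
   ┃   ┃      ┃..═...................┃  
   ┃   ┃Mo Tu ┃..═.........#.........┃  
   ┃   ┃ 1  2*┃..═..#.....@..........┃  
   ┃   ┃ 8  9 ┃..═..#................┃  
   ┃   ┃15 16 ┃..═...................┃  
   ┃   ┃22 23 ┃..═...................┃  
   ┗━━━┃29 30 ┃..═...................┃  
       ┃      ┃..═.════════.═════════┃  
       ┃      ┃..═...................┃  


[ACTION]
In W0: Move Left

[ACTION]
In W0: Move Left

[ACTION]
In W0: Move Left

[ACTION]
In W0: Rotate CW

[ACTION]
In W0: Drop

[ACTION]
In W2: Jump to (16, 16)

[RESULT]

   ┃          ┃ MapNavigator         ┃  
   ┃          ┠──────────────────────┨  
   ┃          ┃.....═................┃  
   ┃   ┏━━━━━━┃.....═.........#......┃  
   ┃   ┃ Calen┃.....═..#.............┃  
   ┃   ┠──────┃.....═..#.............┃  
   ┃   ┃      ┃.....═................┃  
   ┃   ┃Mo Tu ┃♣♣♣..═................┃  
   ┃   ┃ 1  2*┃..♣..═.....@..........┃  
   ┃   ┃ 8  9 ┃.....═.════════.══════┃  
   ┃   ┃15 16 ┃.....═................┃  
   ┃   ┃22 23 ┃.....═................┃  
   ┗━━━┃29 30 ┃......................┃  
       ┃      ┃......................┃  
       ┃      ┃......................┃  


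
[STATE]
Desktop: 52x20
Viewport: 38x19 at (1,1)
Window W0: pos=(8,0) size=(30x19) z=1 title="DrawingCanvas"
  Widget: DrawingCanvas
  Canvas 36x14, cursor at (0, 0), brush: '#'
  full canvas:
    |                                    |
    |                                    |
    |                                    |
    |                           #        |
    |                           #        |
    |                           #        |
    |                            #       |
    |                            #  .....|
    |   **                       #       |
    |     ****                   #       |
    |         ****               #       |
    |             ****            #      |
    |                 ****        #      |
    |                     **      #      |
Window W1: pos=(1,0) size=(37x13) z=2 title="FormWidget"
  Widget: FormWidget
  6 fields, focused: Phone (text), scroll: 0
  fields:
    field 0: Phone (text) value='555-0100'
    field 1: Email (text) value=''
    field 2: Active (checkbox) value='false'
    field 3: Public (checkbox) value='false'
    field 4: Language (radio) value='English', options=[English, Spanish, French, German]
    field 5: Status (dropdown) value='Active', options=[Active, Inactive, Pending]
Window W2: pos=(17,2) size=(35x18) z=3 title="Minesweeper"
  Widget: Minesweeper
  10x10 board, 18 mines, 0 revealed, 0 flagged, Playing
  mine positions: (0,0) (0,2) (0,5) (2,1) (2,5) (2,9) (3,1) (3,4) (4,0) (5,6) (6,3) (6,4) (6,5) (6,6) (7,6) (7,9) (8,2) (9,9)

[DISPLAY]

┃ FormWidget                        ┃ 
┠───────────────┏━━━━━━━━━━━━━━━━━━━━━
┃> Phone:      [┃ Minesweeper         
┃  Email:      [┠─────────────────────
┃  Active:     [┃■■■■■■■■■■           
┃  Public:     [┃■■■■■■■■■■           
┃  Language:   (┃■■■■■■■■■■           
┃  Status:     [┃■■■■■■■■■■           
┃               ┃■■■■■■■■■■           
┃               ┃■■■■■■■■■■           
┃               ┃■■■■■■■■■■           
┗━━━━━━━━━━━━━━━┃■■■■■■■■■■           
       ┃        ┃■■■■■■■■■■           
       ┃        ┃■■■■■■■■■■           
       ┃        ┃                     
       ┃        ┃                     
       ┃        ┃                     
       ┗━━━━━━━━┃                     
                ┗━━━━━━━━━━━━━━━━━━━━━


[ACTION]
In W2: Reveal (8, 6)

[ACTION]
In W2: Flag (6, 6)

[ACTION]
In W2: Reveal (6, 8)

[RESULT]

┃ FormWidget                        ┃ 
┠───────────────┏━━━━━━━━━━━━━━━━━━━━━
┃> Phone:      [┃ Minesweeper         
┃  Email:      [┠─────────────────────
┃  Active:     [┃■■■■■■■■■■           
┃  Public:     [┃■■■■■■■■■■           
┃  Language:   (┃■■■■■■■■■■           
┃  Status:     [┃■■■■■■■■■■           
┃               ┃■■■■■■■■■■           
┃               ┃■■■■■■■■■■           
┃               ┃■■■■■■⚑■1■           
┗━━━━━━━━━━━━━━━┃■■■■■■■■■■           
       ┃        ┃■■■■■■1■■■           
       ┃        ┃■■■■■■■■■■           
       ┃        ┃                     
       ┃        ┃                     
       ┃        ┃                     
       ┗━━━━━━━━┃                     
                ┗━━━━━━━━━━━━━━━━━━━━━


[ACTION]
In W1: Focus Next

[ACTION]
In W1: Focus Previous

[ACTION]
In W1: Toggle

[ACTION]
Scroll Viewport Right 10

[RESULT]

et                        ┃           
──────┏━━━━━━━━━━━━━━━━━━━━━━━━━━━━━━━
     [┃ Minesweeper                   
     [┠───────────────────────────────
     [┃■■■■■■■■■■                     
     [┃■■■■■■■■■■                     
e:   (┃■■■■■■■■■■                     
     [┃■■■■■■■■■■                     
      ┃■■■■■■■■■■                     
      ┃■■■■■■■■■■                     
      ┃■■■■■■⚑■1■                     
━━━━━━┃■■■■■■■■■■                     
      ┃■■■■■■1■■■                     
      ┃■■■■■■■■■■                     
      ┃                               
      ┃                               
      ┃                               
━━━━━━┃                               
      ┗━━━━━━━━━━━━━━━━━━━━━━━━━━━━━━━


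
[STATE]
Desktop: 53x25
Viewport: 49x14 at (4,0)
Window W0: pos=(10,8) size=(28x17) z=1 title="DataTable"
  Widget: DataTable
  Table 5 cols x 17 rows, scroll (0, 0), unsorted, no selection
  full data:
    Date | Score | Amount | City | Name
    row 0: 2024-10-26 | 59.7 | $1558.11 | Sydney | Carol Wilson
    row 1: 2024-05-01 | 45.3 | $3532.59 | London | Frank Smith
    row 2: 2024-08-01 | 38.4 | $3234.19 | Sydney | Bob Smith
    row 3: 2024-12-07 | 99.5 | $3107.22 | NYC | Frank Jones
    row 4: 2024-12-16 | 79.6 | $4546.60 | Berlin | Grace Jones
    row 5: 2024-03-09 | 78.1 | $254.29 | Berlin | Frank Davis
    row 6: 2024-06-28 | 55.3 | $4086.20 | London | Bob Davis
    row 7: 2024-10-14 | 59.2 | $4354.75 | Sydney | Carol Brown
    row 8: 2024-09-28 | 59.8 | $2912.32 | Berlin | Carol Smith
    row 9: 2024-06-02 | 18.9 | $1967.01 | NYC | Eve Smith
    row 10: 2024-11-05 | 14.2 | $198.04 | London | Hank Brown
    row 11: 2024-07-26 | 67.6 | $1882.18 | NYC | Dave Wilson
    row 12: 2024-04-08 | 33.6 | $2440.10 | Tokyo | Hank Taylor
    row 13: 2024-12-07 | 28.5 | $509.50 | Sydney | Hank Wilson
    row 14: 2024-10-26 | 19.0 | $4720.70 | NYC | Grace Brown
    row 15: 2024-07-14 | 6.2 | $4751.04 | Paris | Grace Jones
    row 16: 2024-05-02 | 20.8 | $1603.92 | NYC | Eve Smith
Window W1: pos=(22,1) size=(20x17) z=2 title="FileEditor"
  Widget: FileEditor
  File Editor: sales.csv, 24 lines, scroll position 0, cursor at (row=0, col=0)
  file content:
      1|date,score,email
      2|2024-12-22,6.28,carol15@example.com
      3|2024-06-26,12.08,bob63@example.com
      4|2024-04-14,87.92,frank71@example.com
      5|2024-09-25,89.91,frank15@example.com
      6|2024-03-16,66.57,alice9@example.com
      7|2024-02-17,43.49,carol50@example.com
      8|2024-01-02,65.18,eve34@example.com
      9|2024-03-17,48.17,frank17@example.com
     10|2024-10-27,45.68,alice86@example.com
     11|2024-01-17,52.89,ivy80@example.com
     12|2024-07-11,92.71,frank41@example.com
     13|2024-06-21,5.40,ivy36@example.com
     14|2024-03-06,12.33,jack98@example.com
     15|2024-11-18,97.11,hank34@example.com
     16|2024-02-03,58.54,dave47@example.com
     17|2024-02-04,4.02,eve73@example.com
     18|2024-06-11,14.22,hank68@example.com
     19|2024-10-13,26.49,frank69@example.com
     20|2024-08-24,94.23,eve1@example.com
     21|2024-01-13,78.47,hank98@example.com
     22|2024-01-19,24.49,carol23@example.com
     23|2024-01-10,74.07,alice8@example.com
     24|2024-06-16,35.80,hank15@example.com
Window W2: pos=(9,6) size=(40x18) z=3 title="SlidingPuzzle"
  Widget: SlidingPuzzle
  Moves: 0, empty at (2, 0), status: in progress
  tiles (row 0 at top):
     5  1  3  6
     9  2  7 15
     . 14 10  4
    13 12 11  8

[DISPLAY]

                                                 
                  ┏━━━━━━━━━━━━━━━━━━┓           
                  ┃ FileEditor       ┃           
                  ┠──────────────────┨           
                  ┃█ate,score,email ▲┃           
                  ┃2024-12-22,6.28,c█┃           
     ┏━━━━━━━━━━━━━━━━━━━━━━━━━━━━━━━━━━━━━━┓    
     ┃ SlidingPuzzle                        ┃    
     ┠──────────────────────────────────────┨    
     ┃┌────┬────┬────┬────┐                 ┃    
     ┃│  5 │  1 │  3 │  6 │                 ┃    
     ┃├────┼────┼────┼────┤                 ┃    
     ┃│  9 │  2 │  7 │ 15 │                 ┃    
     ┃├────┼────┼────┼────┤                 ┃    


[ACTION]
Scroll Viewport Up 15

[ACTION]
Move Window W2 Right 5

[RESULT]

                                                 
                  ┏━━━━━━━━━━━━━━━━━━┓           
                  ┃ FileEditor       ┃           
                  ┠──────────────────┨           
                  ┃█ate,score,email ▲┃           
                  ┃2024-12-22,6.28,c█┃           
         ┏━━━━━━━━━━━━━━━━━━━━━━━━━━━━━━━━━━━━━━┓
         ┃ SlidingPuzzle                        ┃
      ┏━━┠──────────────────────────────────────┨
      ┃ D┃┌────┬────┬────┬────┐                 ┃
      ┠──┃│  5 │  1 │  3 │  6 │                 ┃
      ┃Da┃├────┼────┼────┼────┤                 ┃
      ┃──┃│  9 │  2 │  7 │ 15 │                 ┃
      ┃20┃├────┼────┼────┼────┤                 ┃


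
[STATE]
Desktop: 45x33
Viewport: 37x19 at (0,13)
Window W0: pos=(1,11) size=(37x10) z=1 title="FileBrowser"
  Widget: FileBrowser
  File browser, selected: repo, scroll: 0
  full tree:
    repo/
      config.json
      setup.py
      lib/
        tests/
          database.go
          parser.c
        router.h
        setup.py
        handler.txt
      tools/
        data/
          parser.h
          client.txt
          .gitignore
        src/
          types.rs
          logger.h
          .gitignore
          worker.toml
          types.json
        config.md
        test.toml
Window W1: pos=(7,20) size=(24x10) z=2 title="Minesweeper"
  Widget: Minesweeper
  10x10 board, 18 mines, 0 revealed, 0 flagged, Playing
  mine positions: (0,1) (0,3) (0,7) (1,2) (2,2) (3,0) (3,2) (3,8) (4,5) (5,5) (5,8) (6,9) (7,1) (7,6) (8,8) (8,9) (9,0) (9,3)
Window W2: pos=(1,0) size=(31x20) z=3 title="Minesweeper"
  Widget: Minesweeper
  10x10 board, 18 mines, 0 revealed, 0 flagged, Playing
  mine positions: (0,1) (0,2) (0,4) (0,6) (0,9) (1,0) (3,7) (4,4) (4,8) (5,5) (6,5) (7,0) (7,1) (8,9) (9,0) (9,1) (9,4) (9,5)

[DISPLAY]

 ┃                             ┃─────
 ┃                             ┃     
 ┃                             ┃     
 ┃                             ┃     
 ┃                             ┃     
 ┃                             ┃     
 ┗━━━━━━━━━━━━━━━━━━━━━━━━━━━━━┛     
 ┗━━━━━┏━━━━━━━━━━━━━━━━━━━━━━┓━━━━━━
       ┃ Minesweeper          ┃      
       ┠──────────────────────┨      
       ┃■■■■■■■■■■            ┃      
       ┃■■■■■■■■■■            ┃      
       ┃■■■■■■■■■■            ┃      
       ┃■■■■■■■■■■            ┃      
       ┃■■■■■■■■■■            ┃      
       ┃■■■■■■■■■■            ┃      
       ┗━━━━━━━━━━━━━━━━━━━━━━┛      
                                     
                                     


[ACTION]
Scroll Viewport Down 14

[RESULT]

 ┃                             ┃     
 ┃                             ┃     
 ┃                             ┃     
 ┃                             ┃     
 ┃                             ┃     
 ┗━━━━━━━━━━━━━━━━━━━━━━━━━━━━━┛     
 ┗━━━━━┏━━━━━━━━━━━━━━━━━━━━━━┓━━━━━━
       ┃ Minesweeper          ┃      
       ┠──────────────────────┨      
       ┃■■■■■■■■■■            ┃      
       ┃■■■■■■■■■■            ┃      
       ┃■■■■■■■■■■            ┃      
       ┃■■■■■■■■■■            ┃      
       ┃■■■■■■■■■■            ┃      
       ┃■■■■■■■■■■            ┃      
       ┗━━━━━━━━━━━━━━━━━━━━━━┛      
                                     
                                     
                                     


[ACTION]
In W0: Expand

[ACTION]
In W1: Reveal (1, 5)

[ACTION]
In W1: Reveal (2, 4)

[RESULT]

 ┃                             ┃     
 ┃                             ┃     
 ┃                             ┃     
 ┃                             ┃     
 ┃                             ┃     
 ┗━━━━━━━━━━━━━━━━━━━━━━━━━━━━━┛     
 ┗━━━━━┏━━━━━━━━━━━━━━━━━━━━━━┓━━━━━━
       ┃ Minesweeper          ┃      
       ┠──────────────────────┨      
       ┃■■■■1 1■■■            ┃      
       ┃■■■31 11■■            ┃      
       ┃■■■3   1■■            ┃      
       ┃■■■21111■■            ┃      
       ┃■■■■■■■■■■            ┃      
       ┃■■■■■■■■■■            ┃      
       ┗━━━━━━━━━━━━━━━━━━━━━━┛      
                                     
                                     
                                     


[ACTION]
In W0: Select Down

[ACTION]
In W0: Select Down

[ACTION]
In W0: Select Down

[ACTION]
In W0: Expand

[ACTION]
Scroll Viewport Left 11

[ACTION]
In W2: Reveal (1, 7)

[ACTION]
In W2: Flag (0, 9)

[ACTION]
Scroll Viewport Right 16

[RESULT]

                       ┃     ┃       
                       ┃     ┃       
                       ┃     ┃       
                       ┃     ┃       
                       ┃     ┃       
━━━━━━━━━━━━━━━━━━━━━━━┛     ┃       
━━━━━━━━━━━━━━━━━━━━━━┓━━━━━━┛       
 Minesweeper          ┃              
──────────────────────┨              
■■■■1 1■■■            ┃              
■■■31 11■■            ┃              
■■■3   1■■            ┃              
■■■21111■■            ┃              
■■■■■■■■■■            ┃              
■■■■■■■■■■            ┃              
━━━━━━━━━━━━━━━━━━━━━━┛              
                                     
                                     
                                     
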